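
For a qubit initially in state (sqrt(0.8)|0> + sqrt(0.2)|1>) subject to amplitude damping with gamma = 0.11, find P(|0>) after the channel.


For amplitude damping with parameter gamma on state sqrt(a)|0> + sqrt(b)|1>:
alpha^2 = 0.8, beta^2 = 0.2
P(|0>) = alpha^2 + gamma * beta^2
= 0.8 + 0.11 * 0.2
= 0.8 + 0.0220
= 0.8220

0.8220


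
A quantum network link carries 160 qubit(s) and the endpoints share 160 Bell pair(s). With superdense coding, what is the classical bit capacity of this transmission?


Superdense coding allows 2 classical bits per shared entangled pair.
160 pair(s) -> 2 * 160 = 320 classical bits

320


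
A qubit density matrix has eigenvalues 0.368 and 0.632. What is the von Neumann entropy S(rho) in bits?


S = -p*log2(p) - (1-p)*log2(1-p)
p = 0.3680, 1-p = 0.6320
= -0.3680 * log2(0.3680) - 0.6320 * log2(0.6320)
= -(-0.5307) - (-0.4184)
= 0.9491

0.9491


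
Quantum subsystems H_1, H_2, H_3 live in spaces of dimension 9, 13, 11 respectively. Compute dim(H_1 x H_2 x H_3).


dim(H_1 x H_2 x H_3) = 9 * 13 * 11
= 117 * 11
= 1287

1287


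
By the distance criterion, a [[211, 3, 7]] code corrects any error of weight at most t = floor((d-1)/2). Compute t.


Code parameters: [[211, 3, 7]], distance d = 7.
Number of correctable errors = floor((d-1)/2)
= floor((7 - 1)/2)
= floor(6/2)
= 3

3


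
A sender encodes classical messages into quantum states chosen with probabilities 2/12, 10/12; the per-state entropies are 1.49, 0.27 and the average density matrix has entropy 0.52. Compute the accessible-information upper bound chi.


chi = S(rho) - sum_i p_i * S(rho_i)
Weighted entropy = 2/12 * 1.49 + 10/12 * 0.27
= 0.4733
chi = 0.52 - 0.4733
= 0.0467

0.0467


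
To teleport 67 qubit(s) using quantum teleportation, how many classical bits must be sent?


Quantum teleportation requires 2 classical bits per qubit teleported.
67 qubit(s) -> 2 * 67 = 134 classical bits

134


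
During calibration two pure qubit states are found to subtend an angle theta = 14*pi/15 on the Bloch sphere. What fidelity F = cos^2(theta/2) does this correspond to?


For states separated by angle theta on Bloch sphere:
F = cos^2(theta/2)
theta = 14*pi/15 = 2.9322
theta/2 = 1.4661
cos(theta/2) = 0.1045
F = 0.0109

0.0109


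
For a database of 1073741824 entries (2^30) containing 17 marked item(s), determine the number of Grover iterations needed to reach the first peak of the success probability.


After j Grover iterations the success probability is P(j) = sin^2((2j+1)*theta), where sin(theta) = sqrt(k/N).
N = 2^30 = 1073741824, k = 17
sin(theta) = sqrt(k/N) = 0.000125827198
theta = arcsin(sqrt(k/N)) = 0.0001258271984 rad
P(j) reaches its first maximum when (2j+1)*theta is as close as possible to pi/2, i.e. j = round(pi/(4*theta) - 1/2).
pi/(4*theta) - 1/2 = 6241.3791
(For comparison, the common estimate pi/4 * sqrt(N/k) = 6241.8791; the exact maximiser is used here.)
Optimal iterations = 6241

6241


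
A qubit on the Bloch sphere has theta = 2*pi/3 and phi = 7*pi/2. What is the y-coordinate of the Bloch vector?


theta = 2.0944, phi = 10.9956
r_y = sin(theta)*sin(phi) = 0.8660 * -1.0000
r_y = -0.8660

-0.8660


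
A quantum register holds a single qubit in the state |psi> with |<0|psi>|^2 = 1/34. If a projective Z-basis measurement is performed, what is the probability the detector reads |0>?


|alpha|^2 = 1/34 = 0.0294
|beta|^2 = 1 - 1/34 = 33/34 = 0.9706
P(|0>) = |alpha|^2 = 0.0294

0.0294


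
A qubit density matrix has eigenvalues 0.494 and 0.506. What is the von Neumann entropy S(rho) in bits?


S = -p*log2(p) - (1-p)*log2(1-p)
p = 0.4940, 1-p = 0.5060
= -0.4940 * log2(0.4940) - 0.5060 * log2(0.5060)
= -(-0.5026) - (-0.4973)
= 0.9999

0.9999


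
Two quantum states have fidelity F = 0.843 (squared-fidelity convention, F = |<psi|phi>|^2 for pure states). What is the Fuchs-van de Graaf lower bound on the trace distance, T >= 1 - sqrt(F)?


Fuchs-van de Graaf (squared-fidelity convention): 1 - sqrt(F) <= T <= sqrt(1 - F).
Lower bound: T >= 1 - sqrt(F)
sqrt(F) = sqrt(0.843) = 0.9182
T >= 1 - 0.9182
T >= 0.0818

0.0818


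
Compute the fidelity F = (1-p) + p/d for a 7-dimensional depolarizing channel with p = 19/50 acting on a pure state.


F = (1-p) + p/d
= (1 - 0.3800) + 0.3800/7
= 0.6200 + 0.0543
= 0.6743

0.6743


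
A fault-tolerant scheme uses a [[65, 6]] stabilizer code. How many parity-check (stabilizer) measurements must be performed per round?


For an [[n,k]] stabilizer code:
Number of stabilizer generators = n - k
= 65 - 6
= 59

59


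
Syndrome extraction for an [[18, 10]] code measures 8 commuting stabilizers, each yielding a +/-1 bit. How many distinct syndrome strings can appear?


Each stabilizer generator gives a binary (+1 or -1) measurement outcome.
With 8 independent generators:
Total syndromes = 2^8
= 256

256


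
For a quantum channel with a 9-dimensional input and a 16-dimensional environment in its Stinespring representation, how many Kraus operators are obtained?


Tracing out the environment in an orthonormal basis {|i>_E} gives Kraus operators K_i = <i|_E U |0>_E.
Number of Kraus operators = dim(H_env) = d_env
= 16

16


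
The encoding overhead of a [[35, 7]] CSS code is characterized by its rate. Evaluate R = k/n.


Code rate R = k/n
= 7/35
= 0.2000

0.2000


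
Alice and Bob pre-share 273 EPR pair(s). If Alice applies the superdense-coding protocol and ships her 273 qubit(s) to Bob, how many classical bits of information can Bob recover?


Superdense coding allows 2 classical bits per shared entangled pair.
273 pair(s) -> 2 * 273 = 546 classical bits

546


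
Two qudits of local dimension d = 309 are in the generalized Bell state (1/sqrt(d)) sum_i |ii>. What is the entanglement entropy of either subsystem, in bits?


For a maximally entangled state in d x d:
S = log2(d) = log2(309)
= 8.2715

8.2715


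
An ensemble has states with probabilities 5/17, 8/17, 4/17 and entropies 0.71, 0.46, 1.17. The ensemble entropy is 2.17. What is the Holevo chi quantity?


chi = S(rho) - sum_i p_i * S(rho_i)
Weighted entropy = 5/17 * 0.71 + 8/17 * 0.46 + 4/17 * 1.17
= 0.7006
chi = 2.17 - 0.7006
= 1.4694

1.4694


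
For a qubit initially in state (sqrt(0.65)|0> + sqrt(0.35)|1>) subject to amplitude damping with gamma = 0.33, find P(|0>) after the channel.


For amplitude damping with parameter gamma on state sqrt(a)|0> + sqrt(b)|1>:
alpha^2 = 0.65, beta^2 = 0.35
P(|0>) = alpha^2 + gamma * beta^2
= 0.65 + 0.33 * 0.35
= 0.65 + 0.1155
= 0.7655

0.7655


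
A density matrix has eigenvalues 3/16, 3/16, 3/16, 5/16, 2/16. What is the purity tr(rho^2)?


tr(rho^2) = sum of eigenvalues squared
= (3/16)^2 + (3/16)^2 + (3/16)^2 + (5/16)^2 + (2/16)^2
= (9 + 9 + 9 + 25 + 4) / 256
= 56/256
= 0.2188

0.2188


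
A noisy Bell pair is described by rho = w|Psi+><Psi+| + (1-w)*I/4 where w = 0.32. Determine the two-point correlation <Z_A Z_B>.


|Psi+> = (|01> + |10>)/sqrt(2)
For the pure Bell state, <Z_A Z_B> = -1 (Bell-state Pauli correlator).
The maximally-mixed part I/4 has tr(I/4 * P tensor P) = 0 for any traceless Pauli P.
So <Z_A Z_B>_rho = w * (-1) + (1 - w) * 0
= 0.32 * (-1)
= -0.3200

-0.3200


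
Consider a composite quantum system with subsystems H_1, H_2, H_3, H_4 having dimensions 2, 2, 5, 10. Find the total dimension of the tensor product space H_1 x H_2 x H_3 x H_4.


dim(H_1 x H_2 x H_3 x H_4) = 2 * 2 * 5 * 10
= 4 * 5 * 10
= 20 * 10
= 200

200


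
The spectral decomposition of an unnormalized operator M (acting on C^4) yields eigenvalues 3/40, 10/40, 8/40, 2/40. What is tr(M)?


tr(M) = sum of eigenvalues
= 3/40 + 10/40 + 8/40 + 2/40
= 23/40
= 0.5750

0.5750


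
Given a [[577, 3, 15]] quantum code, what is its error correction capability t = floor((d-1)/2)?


Code parameters: [[577, 3, 15]], distance d = 15.
Number of correctable errors = floor((d-1)/2)
= floor((15 - 1)/2)
= floor(14/2)
= 7

7


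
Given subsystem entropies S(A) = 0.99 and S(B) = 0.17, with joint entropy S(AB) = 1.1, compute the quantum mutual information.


I(A:B) = S(A) + S(B) - S(AB)
= 0.99 + 0.17 - 1.1
= 0.0600

0.0600


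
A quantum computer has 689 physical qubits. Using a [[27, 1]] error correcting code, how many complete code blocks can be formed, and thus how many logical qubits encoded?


Each code block uses 27 physical qubits for 1 logical qubit(s).
Number of complete blocks = floor(689 / 27) = 25
Logical qubits = 25 * 1
= 25

25


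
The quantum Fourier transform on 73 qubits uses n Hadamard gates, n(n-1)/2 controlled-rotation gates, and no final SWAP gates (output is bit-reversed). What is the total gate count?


Hadamard gates: 73
Controlled rotations: n*(n-1)/2 = 73*72/2 = 2628
SWAP gates: 0 (omitted)
Total = 73 + 2628
= 2701

2701


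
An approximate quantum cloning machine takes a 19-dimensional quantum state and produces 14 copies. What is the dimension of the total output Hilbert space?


Output space = H^(tensor 14) where dim(H) = 19
dim = 19^14
= 361 (after 2 factors)
= 6859 (after 3 factors)
= 130321 (after 4 factors)
= 2476099 (after 5 factors)
= 47045881 (after 6 factors)
= 893871739 (after 7 factors)
= 16983563041 (after 8 factors)
= 322687697779 (after 9 factors)
= 6131066257801 (after 10 factors)
= 116490258898219 (after 11 factors)
= 2213314919066161 (after 12 factors)
= 42052983462257059 (after 13 factors)
= 799006685782884121 (after 14 factors)
= 799006685782884121

799006685782884121


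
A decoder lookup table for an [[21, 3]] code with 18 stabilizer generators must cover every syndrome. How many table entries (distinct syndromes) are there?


Each stabilizer generator gives a binary (+1 or -1) measurement outcome.
With 18 independent generators:
Total syndromes = 2^18
= 262144

262144


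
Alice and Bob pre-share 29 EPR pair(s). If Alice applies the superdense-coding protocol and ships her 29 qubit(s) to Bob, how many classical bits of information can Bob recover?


Superdense coding allows 2 classical bits per shared entangled pair.
29 pair(s) -> 2 * 29 = 58 classical bits

58


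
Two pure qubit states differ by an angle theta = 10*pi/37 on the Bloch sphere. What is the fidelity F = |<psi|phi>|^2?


For states separated by angle theta on Bloch sphere:
F = cos^2(theta/2)
theta = 10*pi/37 = 0.8491
theta/2 = 0.4245
cos(theta/2) = 0.9112
F = 0.8303

0.8303


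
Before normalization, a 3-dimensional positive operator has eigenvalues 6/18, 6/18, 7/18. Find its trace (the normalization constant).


tr(M) = sum of eigenvalues
= 6/18 + 6/18 + 7/18
= 19/18
= 1.0556

1.0556


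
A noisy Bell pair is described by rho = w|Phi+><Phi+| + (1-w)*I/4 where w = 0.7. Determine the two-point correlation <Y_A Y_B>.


|Phi+> = (|00> + |11>)/sqrt(2)
For the pure Bell state, <Y_A Y_B> = -1 (Bell-state Pauli correlator).
The maximally-mixed part I/4 has tr(I/4 * P tensor P) = 0 for any traceless Pauli P.
So <Y_A Y_B>_rho = w * (-1) + (1 - w) * 0
= 0.7 * (-1)
= -0.7000

-0.7000


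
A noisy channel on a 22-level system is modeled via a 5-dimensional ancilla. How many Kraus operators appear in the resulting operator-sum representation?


Tracing out the environment in an orthonormal basis {|i>_E} gives Kraus operators K_i = <i|_E U |0>_E.
Number of Kraus operators = dim(H_env) = d_env
= 5

5


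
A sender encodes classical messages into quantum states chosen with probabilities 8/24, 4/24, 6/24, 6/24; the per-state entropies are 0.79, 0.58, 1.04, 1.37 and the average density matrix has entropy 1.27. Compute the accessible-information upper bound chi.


chi = S(rho) - sum_i p_i * S(rho_i)
Weighted entropy = 8/24 * 0.79 + 4/24 * 0.58 + 6/24 * 1.04 + 6/24 * 1.37
= 0.9625
chi = 1.27 - 0.9625
= 0.3075

0.3075


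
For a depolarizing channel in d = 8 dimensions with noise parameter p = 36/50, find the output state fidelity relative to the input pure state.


F = (1-p) + p/d
= (1 - 0.7200) + 0.7200/8
= 0.2800 + 0.0900
= 0.3700

0.3700


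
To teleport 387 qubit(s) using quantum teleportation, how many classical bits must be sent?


Quantum teleportation requires 2 classical bits per qubit teleported.
387 qubit(s) -> 2 * 387 = 774 classical bits

774


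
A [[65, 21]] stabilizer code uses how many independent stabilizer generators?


For an [[n,k]] stabilizer code:
Number of stabilizer generators = n - k
= 65 - 21
= 44

44


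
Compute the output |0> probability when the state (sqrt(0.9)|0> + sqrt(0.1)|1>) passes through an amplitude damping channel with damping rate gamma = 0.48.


For amplitude damping with parameter gamma on state sqrt(a)|0> + sqrt(b)|1>:
alpha^2 = 0.9, beta^2 = 0.1
P(|0>) = alpha^2 + gamma * beta^2
= 0.9 + 0.48 * 0.1
= 0.9 + 0.0480
= 0.9480

0.9480


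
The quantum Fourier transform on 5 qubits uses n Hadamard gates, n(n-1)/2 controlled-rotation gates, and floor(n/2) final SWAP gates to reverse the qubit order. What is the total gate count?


Hadamard gates: 5
Controlled rotations: n*(n-1)/2 = 5*4/2 = 10
SWAP gates: floor(n/2) = floor(5/2) = 2
Total = 5 + 10 + 2
= 17

17


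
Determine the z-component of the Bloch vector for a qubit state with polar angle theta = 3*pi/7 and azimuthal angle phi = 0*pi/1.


theta = 1.3464, phi = 0.0000
r_z = cos(theta) = 0.2225

0.2225


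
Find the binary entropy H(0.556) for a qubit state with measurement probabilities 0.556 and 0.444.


S = -p*log2(p) - (1-p)*log2(1-p)
p = 0.5560, 1-p = 0.4440
= -0.5560 * log2(0.5560) - 0.4440 * log2(0.4440)
= -(-0.4708) - (-0.5201)
= 0.9909

0.9909


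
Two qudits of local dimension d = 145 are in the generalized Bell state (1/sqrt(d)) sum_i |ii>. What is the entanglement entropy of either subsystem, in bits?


For a maximally entangled state in d x d:
S = log2(d) = log2(145)
= 7.1799

7.1799


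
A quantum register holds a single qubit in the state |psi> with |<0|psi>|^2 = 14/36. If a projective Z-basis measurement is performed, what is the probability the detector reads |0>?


|alpha|^2 = 14/36 = 0.3889
|beta|^2 = 1 - 14/36 = 22/36 = 0.6111
P(|0>) = |alpha|^2 = 0.3889

0.3889


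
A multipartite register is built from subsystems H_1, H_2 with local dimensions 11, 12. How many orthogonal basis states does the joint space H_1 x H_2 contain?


dim(H_1 x H_2) = 11 * 12
= 132

132


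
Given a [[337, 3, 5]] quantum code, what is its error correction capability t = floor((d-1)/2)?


Code parameters: [[337, 3, 5]], distance d = 5.
Number of correctable errors = floor((d-1)/2)
= floor((5 - 1)/2)
= floor(4/2)
= 2

2


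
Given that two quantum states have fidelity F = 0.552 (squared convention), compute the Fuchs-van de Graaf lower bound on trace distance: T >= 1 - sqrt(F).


Fuchs-van de Graaf (squared-fidelity convention): 1 - sqrt(F) <= T <= sqrt(1 - F).
Lower bound: T >= 1 - sqrt(F)
sqrt(F) = sqrt(0.552) = 0.7430
T >= 1 - 0.7430
T >= 0.2570

0.2570


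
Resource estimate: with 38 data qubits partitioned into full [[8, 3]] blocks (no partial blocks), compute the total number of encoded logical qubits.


Each code block uses 8 physical qubits for 3 logical qubit(s).
Number of complete blocks = floor(38 / 8) = 4
Logical qubits = 4 * 3
= 12

12


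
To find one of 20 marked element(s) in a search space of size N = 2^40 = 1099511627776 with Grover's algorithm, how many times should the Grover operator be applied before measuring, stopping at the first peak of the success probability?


After j Grover iterations the success probability is P(j) = sin^2((2j+1)*theta), where sin(theta) = sqrt(k/N).
N = 2^40 = 1099511627776, k = 20
sin(theta) = sqrt(k/N) = 4.2649612e-06
theta = arcsin(sqrt(k/N)) = 4.2649612e-06 rad
P(j) reaches its first maximum when (2j+1)*theta is as close as possible to pi/2, i.e. j = round(pi/(4*theta) - 1/2).
pi/(4*theta) - 1/2 = 184150.8033
(For comparison, the common estimate pi/4 * sqrt(N/k) = 184151.3033; the exact maximiser is used here.)
Optimal iterations = 184151

184151


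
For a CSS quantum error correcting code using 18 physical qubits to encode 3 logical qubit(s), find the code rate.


Code rate R = k/n
= 3/18
= 0.1667

0.1667


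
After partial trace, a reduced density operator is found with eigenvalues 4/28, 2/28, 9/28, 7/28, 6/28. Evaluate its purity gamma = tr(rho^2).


tr(rho^2) = sum of eigenvalues squared
= (4/28)^2 + (2/28)^2 + (9/28)^2 + (7/28)^2 + (6/28)^2
= (16 + 4 + 81 + 49 + 36) / 784
= 186/784
= 0.2372

0.2372


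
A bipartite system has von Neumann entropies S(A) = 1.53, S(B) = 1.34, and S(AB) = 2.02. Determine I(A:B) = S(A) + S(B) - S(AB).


I(A:B) = S(A) + S(B) - S(AB)
= 1.53 + 1.34 - 2.02
= 0.8500

0.8500


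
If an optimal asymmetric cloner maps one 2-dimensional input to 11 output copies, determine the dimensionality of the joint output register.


Output space = H^(tensor 11) where dim(H) = 2
dim = 2^11
= 4 (after 2 factors)
= 8 (after 3 factors)
= 16 (after 4 factors)
= 32 (after 5 factors)
= 64 (after 6 factors)
= 128 (after 7 factors)
= 256 (after 8 factors)
= 512 (after 9 factors)
= 1024 (after 10 factors)
= 2048 (after 11 factors)
= 2048

2048


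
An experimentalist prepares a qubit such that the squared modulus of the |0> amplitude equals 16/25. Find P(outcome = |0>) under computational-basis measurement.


|alpha|^2 = 16/25 = 0.6400
|beta|^2 = 1 - 16/25 = 9/25 = 0.3600
P(|0>) = |alpha|^2 = 0.6400

0.6400


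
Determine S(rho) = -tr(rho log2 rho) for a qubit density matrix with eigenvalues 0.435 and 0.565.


S = -p*log2(p) - (1-p)*log2(1-p)
p = 0.4350, 1-p = 0.5650
= -0.4350 * log2(0.4350) - 0.5650 * log2(0.5650)
= -(-0.5224) - (-0.4654)
= 0.9878

0.9878


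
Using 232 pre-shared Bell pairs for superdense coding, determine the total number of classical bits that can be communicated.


Superdense coding allows 2 classical bits per shared entangled pair.
232 pair(s) -> 2 * 232 = 464 classical bits

464


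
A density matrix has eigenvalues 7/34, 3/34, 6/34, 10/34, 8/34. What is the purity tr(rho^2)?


tr(rho^2) = sum of eigenvalues squared
= (7/34)^2 + (3/34)^2 + (6/34)^2 + (10/34)^2 + (8/34)^2
= (49 + 9 + 36 + 100 + 64) / 1156
= 258/1156
= 0.2232

0.2232


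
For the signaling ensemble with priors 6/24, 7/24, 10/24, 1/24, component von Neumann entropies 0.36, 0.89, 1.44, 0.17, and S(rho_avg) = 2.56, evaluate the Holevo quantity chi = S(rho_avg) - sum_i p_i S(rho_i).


chi = S(rho) - sum_i p_i * S(rho_i)
Weighted entropy = 6/24 * 0.36 + 7/24 * 0.89 + 10/24 * 1.44 + 1/24 * 0.17
= 0.9567
chi = 2.56 - 0.9567
= 1.6033

1.6033


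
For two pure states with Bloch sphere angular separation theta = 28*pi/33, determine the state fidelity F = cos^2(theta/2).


For states separated by angle theta on Bloch sphere:
F = cos^2(theta/2)
theta = 28*pi/33 = 2.6656
theta/2 = 1.3328
cos(theta/2) = 0.2358
F = 0.0556

0.0556


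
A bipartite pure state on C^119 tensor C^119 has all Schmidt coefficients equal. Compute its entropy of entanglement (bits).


For a maximally entangled state in d x d:
S = log2(d) = log2(119)
= 6.8948

6.8948


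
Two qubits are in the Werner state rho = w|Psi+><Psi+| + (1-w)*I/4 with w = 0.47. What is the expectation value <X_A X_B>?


|Psi+> = (|01> + |10>)/sqrt(2)
For the pure Bell state, <X_A X_B> = +1 (Bell-state Pauli correlator).
The maximally-mixed part I/4 has tr(I/4 * P tensor P) = 0 for any traceless Pauli P.
So <X_A X_B>_rho = w * (+1) + (1 - w) * 0
= 0.47 * (+1)
= 0.4700

0.4700


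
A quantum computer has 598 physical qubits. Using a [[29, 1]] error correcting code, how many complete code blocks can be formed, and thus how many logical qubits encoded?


Each code block uses 29 physical qubits for 1 logical qubit(s).
Number of complete blocks = floor(598 / 29) = 20
Logical qubits = 20 * 1
= 20

20


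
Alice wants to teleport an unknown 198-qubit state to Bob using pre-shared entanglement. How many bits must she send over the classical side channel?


Quantum teleportation requires 2 classical bits per qubit teleported.
198 qubit(s) -> 2 * 198 = 396 classical bits

396


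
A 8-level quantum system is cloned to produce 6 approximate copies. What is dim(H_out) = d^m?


Output space = H^(tensor 6) where dim(H) = 8
dim = 8^6
= 64 (after 2 factors)
= 512 (after 3 factors)
= 4096 (after 4 factors)
= 32768 (after 5 factors)
= 262144 (after 6 factors)
= 262144

262144


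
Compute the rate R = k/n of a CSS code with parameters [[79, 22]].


Code rate R = k/n
= 22/79
= 0.2785

0.2785


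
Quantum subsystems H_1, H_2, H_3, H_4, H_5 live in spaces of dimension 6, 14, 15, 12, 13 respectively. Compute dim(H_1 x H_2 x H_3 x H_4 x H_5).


dim(H_1 x H_2 x H_3 x H_4 x H_5) = 6 * 14 * 15 * 12 * 13
= 84 * 15 * 12 * 13
= 1260 * 12 * 13
= 15120 * 13
= 196560

196560


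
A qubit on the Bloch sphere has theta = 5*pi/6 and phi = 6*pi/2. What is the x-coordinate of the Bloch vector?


theta = 2.6180, phi = 9.4248
r_x = sin(theta)*cos(phi) = 0.5000 * -1.0000
r_x = -0.5000

-0.5000


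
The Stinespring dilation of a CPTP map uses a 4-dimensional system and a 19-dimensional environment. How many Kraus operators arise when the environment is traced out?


Tracing out the environment in an orthonormal basis {|i>_E} gives Kraus operators K_i = <i|_E U |0>_E.
Number of Kraus operators = dim(H_env) = d_env
= 19

19


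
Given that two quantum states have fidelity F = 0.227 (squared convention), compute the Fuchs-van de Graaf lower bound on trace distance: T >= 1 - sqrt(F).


Fuchs-van de Graaf (squared-fidelity convention): 1 - sqrt(F) <= T <= sqrt(1 - F).
Lower bound: T >= 1 - sqrt(F)
sqrt(F) = sqrt(0.227) = 0.4764
T >= 1 - 0.4764
T >= 0.5236

0.5236


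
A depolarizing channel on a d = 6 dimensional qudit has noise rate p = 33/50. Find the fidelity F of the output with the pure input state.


F = (1-p) + p/d
= (1 - 0.6600) + 0.6600/6
= 0.3400 + 0.1100
= 0.4500

0.4500


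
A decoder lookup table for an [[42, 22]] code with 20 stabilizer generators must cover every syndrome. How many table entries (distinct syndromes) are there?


Each stabilizer generator gives a binary (+1 or -1) measurement outcome.
With 20 independent generators:
Total syndromes = 2^20
= 1048576

1048576


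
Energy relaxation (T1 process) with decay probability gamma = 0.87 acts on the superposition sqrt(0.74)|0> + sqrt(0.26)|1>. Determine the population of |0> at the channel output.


For amplitude damping with parameter gamma on state sqrt(a)|0> + sqrt(b)|1>:
alpha^2 = 0.74, beta^2 = 0.26
P(|0>) = alpha^2 + gamma * beta^2
= 0.74 + 0.87 * 0.26
= 0.74 + 0.2262
= 0.9662

0.9662


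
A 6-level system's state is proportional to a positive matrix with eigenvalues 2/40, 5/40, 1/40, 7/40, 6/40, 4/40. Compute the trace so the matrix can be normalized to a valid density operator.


tr(M) = sum of eigenvalues
= 2/40 + 5/40 + 1/40 + 7/40 + 6/40 + 4/40
= 25/40
= 0.6250

0.6250


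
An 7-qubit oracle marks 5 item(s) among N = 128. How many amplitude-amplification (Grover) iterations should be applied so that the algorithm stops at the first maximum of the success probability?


After j Grover iterations the success probability is P(j) = sin^2((2j+1)*theta), where sin(theta) = sqrt(k/N).
N = 2^7 = 128, k = 5
sin(theta) = sqrt(k/N) = 0.1976423538
theta = arcsin(sqrt(k/N)) = 0.1989522465 rad
P(j) reaches its first maximum when (2j+1)*theta is as close as possible to pi/2, i.e. j = round(pi/(4*theta) - 1/2).
pi/(4*theta) - 1/2 = 3.4477
(For comparison, the common estimate pi/4 * sqrt(N/k) = 3.9738; the exact maximiser is used here.)
Optimal iterations = 3

3


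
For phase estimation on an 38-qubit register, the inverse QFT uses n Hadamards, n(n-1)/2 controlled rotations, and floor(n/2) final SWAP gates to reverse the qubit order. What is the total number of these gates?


Hadamard gates: 38
Controlled rotations: n*(n-1)/2 = 38*37/2 = 703
SWAP gates: floor(n/2) = floor(38/2) = 19
Total = 38 + 703 + 19
= 760

760


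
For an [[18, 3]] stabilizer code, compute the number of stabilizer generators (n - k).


For an [[n,k]] stabilizer code:
Number of stabilizer generators = n - k
= 18 - 3
= 15

15


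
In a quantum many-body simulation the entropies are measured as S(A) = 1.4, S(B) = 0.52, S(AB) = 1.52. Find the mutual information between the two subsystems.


I(A:B) = S(A) + S(B) - S(AB)
= 1.4 + 0.52 - 1.52
= 0.4000

0.4000


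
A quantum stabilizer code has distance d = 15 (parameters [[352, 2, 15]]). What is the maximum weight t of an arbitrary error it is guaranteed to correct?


Code parameters: [[352, 2, 15]], distance d = 15.
Number of correctable errors = floor((d-1)/2)
= floor((15 - 1)/2)
= floor(14/2)
= 7

7


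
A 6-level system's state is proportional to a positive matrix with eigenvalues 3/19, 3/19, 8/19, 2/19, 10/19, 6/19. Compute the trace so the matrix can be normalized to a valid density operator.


tr(M) = sum of eigenvalues
= 3/19 + 3/19 + 8/19 + 2/19 + 10/19 + 6/19
= 32/19
= 1.6842

1.6842


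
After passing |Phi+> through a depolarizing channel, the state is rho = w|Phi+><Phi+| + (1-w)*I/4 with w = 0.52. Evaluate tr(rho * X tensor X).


|Phi+> = (|00> + |11>)/sqrt(2)
For the pure Bell state, <X_A X_B> = +1 (Bell-state Pauli correlator).
The maximally-mixed part I/4 has tr(I/4 * P tensor P) = 0 for any traceless Pauli P.
So <X_A X_B>_rho = w * (+1) + (1 - w) * 0
= 0.52 * (+1)
= 0.5200

0.5200


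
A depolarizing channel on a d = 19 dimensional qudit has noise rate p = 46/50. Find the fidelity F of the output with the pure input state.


F = (1-p) + p/d
= (1 - 0.9200) + 0.9200/19
= 0.0800 + 0.0484
= 0.1284

0.1284


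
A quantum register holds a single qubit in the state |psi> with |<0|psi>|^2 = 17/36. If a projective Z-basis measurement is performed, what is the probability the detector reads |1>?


|alpha|^2 = 17/36 = 0.4722
|beta|^2 = 1 - 17/36 = 19/36 = 0.5278
P(|1>) = |beta|^2 = 0.5278

0.5278


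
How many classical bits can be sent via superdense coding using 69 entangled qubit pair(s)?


Superdense coding allows 2 classical bits per shared entangled pair.
69 pair(s) -> 2 * 69 = 138 classical bits

138


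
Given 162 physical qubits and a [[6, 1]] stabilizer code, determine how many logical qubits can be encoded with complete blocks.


Each code block uses 6 physical qubits for 1 logical qubit(s).
Number of complete blocks = floor(162 / 6) = 27
Logical qubits = 27 * 1
= 27

27


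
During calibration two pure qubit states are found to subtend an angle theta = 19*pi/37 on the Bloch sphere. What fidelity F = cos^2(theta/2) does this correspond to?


For states separated by angle theta on Bloch sphere:
F = cos^2(theta/2)
theta = 19*pi/37 = 1.6133
theta/2 = 0.8066
cos(theta/2) = 0.6919
F = 0.4788

0.4788


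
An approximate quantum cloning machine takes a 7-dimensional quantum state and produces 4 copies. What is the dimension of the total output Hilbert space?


Output space = H^(tensor 4) where dim(H) = 7
dim = 7^4
= 49 (after 2 factors)
= 343 (after 3 factors)
= 2401 (after 4 factors)
= 2401

2401


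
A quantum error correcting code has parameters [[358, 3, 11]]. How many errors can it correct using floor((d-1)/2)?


Code parameters: [[358, 3, 11]], distance d = 11.
Number of correctable errors = floor((d-1)/2)
= floor((11 - 1)/2)
= floor(10/2)
= 5

5


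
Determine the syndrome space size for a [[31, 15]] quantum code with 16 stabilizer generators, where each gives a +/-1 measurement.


Each stabilizer generator gives a binary (+1 or -1) measurement outcome.
With 16 independent generators:
Total syndromes = 2^16
= 65536

65536


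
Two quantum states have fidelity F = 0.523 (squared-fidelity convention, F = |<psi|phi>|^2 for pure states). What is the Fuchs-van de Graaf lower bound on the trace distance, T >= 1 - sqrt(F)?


Fuchs-van de Graaf (squared-fidelity convention): 1 - sqrt(F) <= T <= sqrt(1 - F).
Lower bound: T >= 1 - sqrt(F)
sqrt(F) = sqrt(0.523) = 0.7232
T >= 1 - 0.7232
T >= 0.2768

0.2768


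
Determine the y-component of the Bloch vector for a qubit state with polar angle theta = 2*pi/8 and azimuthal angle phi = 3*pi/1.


theta = 0.7854, phi = 9.4248
r_y = sin(theta)*sin(phi) = 0.7071 * 0.0000
r_y = 0.0000

0.0000


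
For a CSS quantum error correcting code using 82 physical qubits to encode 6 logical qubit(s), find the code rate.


Code rate R = k/n
= 6/82
= 0.0732

0.0732


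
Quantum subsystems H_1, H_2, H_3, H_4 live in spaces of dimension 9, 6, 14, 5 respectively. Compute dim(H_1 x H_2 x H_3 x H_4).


dim(H_1 x H_2 x H_3 x H_4) = 9 * 6 * 14 * 5
= 54 * 14 * 5
= 756 * 5
= 3780

3780


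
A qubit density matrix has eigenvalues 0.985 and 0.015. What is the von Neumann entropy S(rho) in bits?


S = -p*log2(p) - (1-p)*log2(1-p)
p = 0.9850, 1-p = 0.0150
= -0.9850 * log2(0.9850) - 0.0150 * log2(0.0150)
= -(-0.0215) - (-0.0909)
= 0.1124

0.1124


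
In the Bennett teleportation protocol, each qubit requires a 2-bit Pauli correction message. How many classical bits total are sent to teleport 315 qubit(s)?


Quantum teleportation requires 2 classical bits per qubit teleported.
315 qubit(s) -> 2 * 315 = 630 classical bits

630


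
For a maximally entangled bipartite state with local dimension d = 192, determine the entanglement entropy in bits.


For a maximally entangled state in d x d:
S = log2(d) = log2(192)
= 7.5850

7.5850


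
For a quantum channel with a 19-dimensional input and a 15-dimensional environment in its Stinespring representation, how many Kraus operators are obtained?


Tracing out the environment in an orthonormal basis {|i>_E} gives Kraus operators K_i = <i|_E U |0>_E.
Number of Kraus operators = dim(H_env) = d_env
= 15

15


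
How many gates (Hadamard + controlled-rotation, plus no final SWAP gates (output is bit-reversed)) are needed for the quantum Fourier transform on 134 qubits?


Hadamard gates: 134
Controlled rotations: n*(n-1)/2 = 134*133/2 = 8911
SWAP gates: 0 (omitted)
Total = 134 + 8911
= 9045

9045


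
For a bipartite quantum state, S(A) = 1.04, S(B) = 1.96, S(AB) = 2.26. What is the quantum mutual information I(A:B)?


I(A:B) = S(A) + S(B) - S(AB)
= 1.04 + 1.96 - 2.26
= 0.7400

0.7400


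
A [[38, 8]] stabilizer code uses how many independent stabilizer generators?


For an [[n,k]] stabilizer code:
Number of stabilizer generators = n - k
= 38 - 8
= 30

30


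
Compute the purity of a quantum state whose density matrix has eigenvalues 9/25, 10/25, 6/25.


tr(rho^2) = sum of eigenvalues squared
= (9/25)^2 + (10/25)^2 + (6/25)^2
= (81 + 100 + 36) / 625
= 217/625
= 0.3472

0.3472


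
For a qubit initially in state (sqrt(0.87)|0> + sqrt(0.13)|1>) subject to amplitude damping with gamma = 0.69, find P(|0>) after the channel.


For amplitude damping with parameter gamma on state sqrt(a)|0> + sqrt(b)|1>:
alpha^2 = 0.87, beta^2 = 0.13
P(|0>) = alpha^2 + gamma * beta^2
= 0.87 + 0.69 * 0.13
= 0.87 + 0.0897
= 0.9597

0.9597


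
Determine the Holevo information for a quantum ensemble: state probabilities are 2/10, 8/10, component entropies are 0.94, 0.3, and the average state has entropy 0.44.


chi = S(rho) - sum_i p_i * S(rho_i)
Weighted entropy = 2/10 * 0.94 + 8/10 * 0.3
= 0.4280
chi = 0.44 - 0.4280
= 0.0120

0.0120


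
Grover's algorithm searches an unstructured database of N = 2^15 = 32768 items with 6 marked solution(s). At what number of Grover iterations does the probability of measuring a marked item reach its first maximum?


After j Grover iterations the success probability is P(j) = sin^2((2j+1)*theta), where sin(theta) = sqrt(k/N).
N = 2^15 = 32768, k = 6
sin(theta) = sqrt(k/N) = 0.01353164693
theta = arcsin(sqrt(k/N)) = 0.01353205992 rad
P(j) reaches its first maximum when (2j+1)*theta is as close as possible to pi/2, i.e. j = round(pi/(4*theta) - 1/2).
pi/(4*theta) - 1/2 = 57.5398
(For comparison, the common estimate pi/4 * sqrt(N/k) = 58.0416; the exact maximiser is used here.)
Optimal iterations = 58

58


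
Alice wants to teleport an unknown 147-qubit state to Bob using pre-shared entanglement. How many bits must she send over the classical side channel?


Quantum teleportation requires 2 classical bits per qubit teleported.
147 qubit(s) -> 2 * 147 = 294 classical bits

294


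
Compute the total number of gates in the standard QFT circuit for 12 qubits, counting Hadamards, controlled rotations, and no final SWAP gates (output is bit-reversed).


Hadamard gates: 12
Controlled rotations: n*(n-1)/2 = 12*11/2 = 66
SWAP gates: 0 (omitted)
Total = 12 + 66
= 78

78


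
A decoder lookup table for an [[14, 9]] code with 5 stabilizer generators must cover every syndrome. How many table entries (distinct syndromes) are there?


Each stabilizer generator gives a binary (+1 or -1) measurement outcome.
With 5 independent generators:
Total syndromes = 2^5
= 32

32


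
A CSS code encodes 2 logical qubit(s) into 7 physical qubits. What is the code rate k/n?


Code rate R = k/n
= 2/7
= 0.2857

0.2857


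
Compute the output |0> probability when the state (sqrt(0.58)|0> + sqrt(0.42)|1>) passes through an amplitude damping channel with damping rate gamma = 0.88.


For amplitude damping with parameter gamma on state sqrt(a)|0> + sqrt(b)|1>:
alpha^2 = 0.58, beta^2 = 0.42
P(|0>) = alpha^2 + gamma * beta^2
= 0.58 + 0.88 * 0.42
= 0.58 + 0.3696
= 0.9496

0.9496


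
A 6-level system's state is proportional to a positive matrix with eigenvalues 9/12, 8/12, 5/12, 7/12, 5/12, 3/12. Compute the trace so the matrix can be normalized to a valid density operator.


tr(M) = sum of eigenvalues
= 9/12 + 8/12 + 5/12 + 7/12 + 5/12 + 3/12
= 37/12
= 3.0833

3.0833


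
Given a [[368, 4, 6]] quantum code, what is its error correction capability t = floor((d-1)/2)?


Code parameters: [[368, 4, 6]], distance d = 6.
Number of correctable errors = floor((d-1)/2)
= floor((6 - 1)/2)
= floor(5/2)
= 2

2


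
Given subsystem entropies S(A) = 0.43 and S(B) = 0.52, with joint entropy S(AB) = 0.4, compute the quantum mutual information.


I(A:B) = S(A) + S(B) - S(AB)
= 0.43 + 0.52 - 0.4
= 0.5500

0.5500


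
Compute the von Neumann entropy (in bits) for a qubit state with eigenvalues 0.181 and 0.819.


S = -p*log2(p) - (1-p)*log2(1-p)
p = 0.1810, 1-p = 0.8190
= -0.1810 * log2(0.1810) - 0.8190 * log2(0.8190)
= -(-0.4463) - (-0.2359)
= 0.6823

0.6823


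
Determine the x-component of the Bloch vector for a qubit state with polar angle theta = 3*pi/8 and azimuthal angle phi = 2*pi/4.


theta = 1.1781, phi = 1.5708
r_x = sin(theta)*cos(phi) = 0.9239 * 0.0000
r_x = 0.0000

0.0000


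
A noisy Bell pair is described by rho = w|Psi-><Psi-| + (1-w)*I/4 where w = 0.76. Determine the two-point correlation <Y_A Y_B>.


|Psi-> = (|01> - |10>)/sqrt(2)
For the pure Bell state, <Y_A Y_B> = -1 (Bell-state Pauli correlator).
The maximally-mixed part I/4 has tr(I/4 * P tensor P) = 0 for any traceless Pauli P.
So <Y_A Y_B>_rho = w * (-1) + (1 - w) * 0
= 0.76 * (-1)
= -0.7600

-0.7600


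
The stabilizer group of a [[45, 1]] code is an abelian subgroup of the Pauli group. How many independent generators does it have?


For an [[n,k]] stabilizer code:
Number of stabilizer generators = n - k
= 45 - 1
= 44

44


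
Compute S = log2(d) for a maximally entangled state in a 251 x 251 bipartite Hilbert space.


For a maximally entangled state in d x d:
S = log2(d) = log2(251)
= 7.9715

7.9715


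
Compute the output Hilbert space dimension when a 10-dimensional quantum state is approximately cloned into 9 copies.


Output space = H^(tensor 9) where dim(H) = 10
dim = 10^9
= 100 (after 2 factors)
= 1000 (after 3 factors)
= 10000 (after 4 factors)
= 100000 (after 5 factors)
= 1000000 (after 6 factors)
= 10000000 (after 7 factors)
= 100000000 (after 8 factors)
= 1000000000 (after 9 factors)
= 1000000000

1000000000


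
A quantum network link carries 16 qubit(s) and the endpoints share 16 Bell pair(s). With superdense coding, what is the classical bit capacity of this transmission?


Superdense coding allows 2 classical bits per shared entangled pair.
16 pair(s) -> 2 * 16 = 32 classical bits

32


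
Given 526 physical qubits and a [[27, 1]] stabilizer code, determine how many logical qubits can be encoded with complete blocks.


Each code block uses 27 physical qubits for 1 logical qubit(s).
Number of complete blocks = floor(526 / 27) = 19
Logical qubits = 19 * 1
= 19

19


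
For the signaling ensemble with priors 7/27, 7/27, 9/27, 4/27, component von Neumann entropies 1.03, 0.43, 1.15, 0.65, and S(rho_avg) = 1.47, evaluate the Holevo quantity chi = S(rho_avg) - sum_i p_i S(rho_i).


chi = S(rho) - sum_i p_i * S(rho_i)
Weighted entropy = 7/27 * 1.03 + 7/27 * 0.43 + 9/27 * 1.15 + 4/27 * 0.65
= 0.8581
chi = 1.47 - 0.8581
= 0.6119

0.6119


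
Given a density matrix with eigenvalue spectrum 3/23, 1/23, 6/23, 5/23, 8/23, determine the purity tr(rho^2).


tr(rho^2) = sum of eigenvalues squared
= (3/23)^2 + (1/23)^2 + (6/23)^2 + (5/23)^2 + (8/23)^2
= (9 + 1 + 36 + 25 + 64) / 529
= 135/529
= 0.2552

0.2552


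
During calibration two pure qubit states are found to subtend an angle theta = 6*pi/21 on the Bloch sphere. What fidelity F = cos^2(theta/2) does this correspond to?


For states separated by angle theta on Bloch sphere:
F = cos^2(theta/2)
theta = 6*pi/21 = 0.8976
theta/2 = 0.4488
cos(theta/2) = 0.9010
F = 0.8117

0.8117


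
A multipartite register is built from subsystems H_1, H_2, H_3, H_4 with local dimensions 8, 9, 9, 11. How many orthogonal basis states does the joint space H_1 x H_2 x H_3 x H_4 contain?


dim(H_1 x H_2 x H_3 x H_4) = 8 * 9 * 9 * 11
= 72 * 9 * 11
= 648 * 11
= 7128

7128


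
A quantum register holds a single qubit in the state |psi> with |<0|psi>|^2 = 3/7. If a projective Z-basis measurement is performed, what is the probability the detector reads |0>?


|alpha|^2 = 3/7 = 0.4286
|beta|^2 = 1 - 3/7 = 4/7 = 0.5714
P(|0>) = |alpha|^2 = 0.4286

0.4286


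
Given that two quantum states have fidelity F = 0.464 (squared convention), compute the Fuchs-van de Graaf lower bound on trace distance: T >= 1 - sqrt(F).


Fuchs-van de Graaf (squared-fidelity convention): 1 - sqrt(F) <= T <= sqrt(1 - F).
Lower bound: T >= 1 - sqrt(F)
sqrt(F) = sqrt(0.464) = 0.6812
T >= 1 - 0.6812
T >= 0.3188

0.3188


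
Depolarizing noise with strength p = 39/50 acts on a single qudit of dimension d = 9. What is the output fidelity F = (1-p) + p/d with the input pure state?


F = (1-p) + p/d
= (1 - 0.7800) + 0.7800/9
= 0.2200 + 0.0867
= 0.3067

0.3067


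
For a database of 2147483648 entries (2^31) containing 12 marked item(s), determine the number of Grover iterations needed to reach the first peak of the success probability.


After j Grover iterations the success probability is P(j) = sin^2((2j+1)*theta), where sin(theta) = sqrt(k/N).
N = 2^31 = 2147483648, k = 12
sin(theta) = sqrt(k/N) = 7.475249459e-05
theta = arcsin(sqrt(k/N)) = 7.475249466e-05 rad
P(j) reaches its first maximum when (2j+1)*theta is as close as possible to pi/2, i.e. j = round(pi/(4*theta) - 1/2).
pi/(4*theta) - 1/2 = 10506.1482
(For comparison, the common estimate pi/4 * sqrt(N/k) = 10506.6482; the exact maximiser is used here.)
Optimal iterations = 10506

10506


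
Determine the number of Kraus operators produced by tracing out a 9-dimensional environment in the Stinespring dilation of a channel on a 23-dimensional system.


Tracing out the environment in an orthonormal basis {|i>_E} gives Kraus operators K_i = <i|_E U |0>_E.
Number of Kraus operators = dim(H_env) = d_env
= 9

9


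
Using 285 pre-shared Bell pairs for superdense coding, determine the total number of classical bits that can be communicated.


Superdense coding allows 2 classical bits per shared entangled pair.
285 pair(s) -> 2 * 285 = 570 classical bits

570
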